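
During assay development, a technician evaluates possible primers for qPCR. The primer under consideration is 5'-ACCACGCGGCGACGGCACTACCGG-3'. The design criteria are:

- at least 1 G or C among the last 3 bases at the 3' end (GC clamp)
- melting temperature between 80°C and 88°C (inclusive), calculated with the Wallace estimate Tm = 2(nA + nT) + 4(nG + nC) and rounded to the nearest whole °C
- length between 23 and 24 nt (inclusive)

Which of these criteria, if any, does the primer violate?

Base counts: A=5, T=1, G=8, C=10 (length 24).
GC clamp: 3' end CGG has 3 G/C ✓
Tm: Tm = 2·6 + 4·18 = 84°C ✓
length: length 24 ✓

Meets all criteria.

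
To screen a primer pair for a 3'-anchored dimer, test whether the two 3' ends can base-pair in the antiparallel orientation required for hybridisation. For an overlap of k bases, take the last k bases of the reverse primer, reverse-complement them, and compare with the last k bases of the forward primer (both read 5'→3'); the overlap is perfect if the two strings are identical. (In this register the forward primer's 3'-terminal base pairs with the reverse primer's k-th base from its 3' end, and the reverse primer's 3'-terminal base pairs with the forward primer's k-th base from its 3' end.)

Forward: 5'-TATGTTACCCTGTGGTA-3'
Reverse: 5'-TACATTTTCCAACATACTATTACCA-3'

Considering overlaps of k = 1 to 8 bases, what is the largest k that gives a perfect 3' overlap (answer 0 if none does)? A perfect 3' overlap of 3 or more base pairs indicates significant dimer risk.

Last 8 bases (5'→3') — forward …CTGTGGTA, reverse …TATTACCA.
Reverse complement of the reverse primer's last 8 bases: TGGTAATA; its first k bases are the reverse complement of the reverse primer's last k bases, so a perfect k-base overlap needs the forward primer's last k bases to equal them.
Comparing (forward last k vs required): k=1: A vs T ✗; k=2: TA vs TG ✗; k=3: GTA vs TGG ✗; k=4: GGTA vs TGGT ✗; k=5: TGGTA vs TGGTA ✓; k=6: GTGGTA vs TGGTAA ✗; k=7: TGTGGTA vs TGGTAAT ✗; k=8: CTGTGGTA vs TGGTAATA ✗.
Only k = 5 is perfect, so the longest perfect 3' overlap is 5.

Longest perfect overlap: 5 complementary base pairs; significant dimer risk (threshold 3).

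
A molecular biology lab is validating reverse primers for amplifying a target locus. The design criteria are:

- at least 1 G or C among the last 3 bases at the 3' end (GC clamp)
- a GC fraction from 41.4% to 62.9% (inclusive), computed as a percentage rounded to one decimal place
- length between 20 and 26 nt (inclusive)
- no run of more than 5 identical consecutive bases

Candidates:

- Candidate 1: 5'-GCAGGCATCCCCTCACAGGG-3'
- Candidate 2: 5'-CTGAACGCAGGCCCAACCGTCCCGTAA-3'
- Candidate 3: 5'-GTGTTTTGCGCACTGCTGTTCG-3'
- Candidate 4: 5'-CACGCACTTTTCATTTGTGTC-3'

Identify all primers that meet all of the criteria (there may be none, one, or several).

Candidate 3 and Candidate 4.

Candidate 1 (20 nt, A=4 T=2 G=6 C=8): 3' end GGG has 3 G/C ✓; GC 14/20 = 70.0%, outside 41.4–62.9% ✗; length 20 ✓; longest run = 4 ✓ — fails.
Candidate 2 (27 nt, A=7 T=3 G=6 C=11): 3' end TAA has 0 G/C, need ≥1 ✗; GC 17/27 = 63.0%, outside 41.4–62.9% ✗; length 27, outside 20–26 ✗; longest run = 3 ✓ — fails.
Candidate 3 (22 nt, A=1 T=9 G=7 C=5): 3' end TCG has 2 G/C ✓; GC 12/22 = 54.5% ✓; length 22 ✓; longest run = 4 ✓ — passes.
Candidate 4 (21 nt, A=3 T=9 G=3 C=6): 3' end GTC has 2 G/C ✓; GC 9/21 = 42.9% ✓; length 21 ✓; longest run = 4 ✓ — passes.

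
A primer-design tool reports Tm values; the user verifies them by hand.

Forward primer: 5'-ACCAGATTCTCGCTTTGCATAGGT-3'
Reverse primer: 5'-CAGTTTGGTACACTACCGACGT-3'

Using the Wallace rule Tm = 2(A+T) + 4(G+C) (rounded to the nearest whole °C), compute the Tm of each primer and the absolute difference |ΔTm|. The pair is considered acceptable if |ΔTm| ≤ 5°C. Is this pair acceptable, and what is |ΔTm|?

|ΔTm| = 4°C; the pair is acceptable.

Forward: A=5 T=8 G=5 C=6 → Tm = 2·13 + 4·11 = 70°C.
Reverse: A=5 T=6 G=5 C=6 → Tm = 2·11 + 4·11 = 66°C.
|ΔTm| = |70 − 66| = 4°C, ≤ 5°C.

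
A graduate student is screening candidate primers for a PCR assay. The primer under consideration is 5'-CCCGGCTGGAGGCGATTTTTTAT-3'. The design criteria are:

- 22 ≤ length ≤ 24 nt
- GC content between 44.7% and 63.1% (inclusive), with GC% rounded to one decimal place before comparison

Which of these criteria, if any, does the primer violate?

Meets all criteria.

Base counts: A=3, T=8, G=7, C=5 (length 23).
length: length 23 ✓
GC content: GC 12/23 = 52.2% ✓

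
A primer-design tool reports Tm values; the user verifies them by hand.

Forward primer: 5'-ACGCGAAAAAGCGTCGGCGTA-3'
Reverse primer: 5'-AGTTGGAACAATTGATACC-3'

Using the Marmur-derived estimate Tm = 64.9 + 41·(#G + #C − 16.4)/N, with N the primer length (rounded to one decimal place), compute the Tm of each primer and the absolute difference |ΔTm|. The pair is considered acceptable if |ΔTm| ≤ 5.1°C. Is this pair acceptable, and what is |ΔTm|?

|ΔTm| = 11.7°C; the pair is not acceptable.

Forward: G+C = 12, N = 21 → Tm = 64.9 + 41·(12 − 16.4)/21 = 56.3°C.
Reverse: G+C = 7, N = 19 → Tm = 64.9 + 41·(7 − 16.4)/19 = 44.6°C.
|ΔTm| = |56.3 − 44.6| = 11.7°C, > 5.1°C.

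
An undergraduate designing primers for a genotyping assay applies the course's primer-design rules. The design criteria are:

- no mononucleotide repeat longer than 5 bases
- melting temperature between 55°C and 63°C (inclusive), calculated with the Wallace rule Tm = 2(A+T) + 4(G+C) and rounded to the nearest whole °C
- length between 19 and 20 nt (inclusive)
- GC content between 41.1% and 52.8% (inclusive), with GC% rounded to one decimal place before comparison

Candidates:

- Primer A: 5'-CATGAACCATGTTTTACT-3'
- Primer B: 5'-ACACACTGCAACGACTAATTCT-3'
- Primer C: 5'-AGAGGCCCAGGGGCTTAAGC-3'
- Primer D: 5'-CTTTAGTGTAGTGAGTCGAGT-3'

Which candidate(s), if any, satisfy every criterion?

None of the candidates satisfy all criteria.

Primer A (18 nt, A=5 T=7 G=2 C=4): longest run = 4 ✓; Tm = 2·12 + 4·6 = 48°C, outside 55–63°C ✗; length 18, outside 19–20 ✗; GC 6/18 = 33.3%, outside 41.1–52.8% ✗ — fails.
Primer B (22 nt, A=8 T=5 G=2 C=7): longest run = 2 ✓; Tm = 2·13 + 4·9 = 62°C ✓; length 22, outside 19–20 ✗; GC 9/22 = 40.9%, outside 41.1–52.8% ✗ — fails.
Primer C (20 nt, A=5 T=2 G=8 C=5): longest run = 4 ✓; Tm = 2·7 + 4·13 = 66°C, outside 55–63°C ✗; length 20 ✓; GC 13/20 = 65.0%, outside 41.1–52.8% ✗ — fails.
Primer D (21 nt, A=4 T=8 G=7 C=2): longest run = 3 ✓; Tm = 2·12 + 4·9 = 60°C ✓; length 21, outside 19–20 ✗; GC 9/21 = 42.9% ✓ — fails.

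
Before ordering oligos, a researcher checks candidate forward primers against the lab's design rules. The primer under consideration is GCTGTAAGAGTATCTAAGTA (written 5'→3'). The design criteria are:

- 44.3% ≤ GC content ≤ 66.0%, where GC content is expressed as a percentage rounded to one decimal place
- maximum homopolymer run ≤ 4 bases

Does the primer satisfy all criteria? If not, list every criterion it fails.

Fails: GC content.

Base counts: A=7, T=6, G=5, C=2 (length 20).
GC content: GC 7/20 = 35.0%, outside 44.3–66.0% ✗
homopolymer run: longest run = 2 ✓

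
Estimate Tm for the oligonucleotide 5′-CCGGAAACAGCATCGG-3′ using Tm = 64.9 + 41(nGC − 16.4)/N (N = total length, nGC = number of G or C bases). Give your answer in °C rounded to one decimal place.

48.5°C

Base counts: A=5, T=1, G=5, C=5; G+C = 10, N = 16.
Tm = 64.9 + 41·(10 − 16.4)/16 = 64.9 + -262.40/16 = 48.5°C.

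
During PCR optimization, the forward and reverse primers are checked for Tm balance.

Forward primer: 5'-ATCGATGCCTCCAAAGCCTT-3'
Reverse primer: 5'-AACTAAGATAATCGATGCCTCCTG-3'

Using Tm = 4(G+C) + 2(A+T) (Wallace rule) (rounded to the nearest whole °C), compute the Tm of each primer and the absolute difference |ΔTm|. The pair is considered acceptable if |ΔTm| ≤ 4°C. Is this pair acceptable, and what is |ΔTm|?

|ΔTm| = 8°C; the pair is not acceptable.

Forward: A=5 T=5 G=3 C=7 → Tm = 2·10 + 4·10 = 60°C.
Reverse: A=8 T=6 G=4 C=6 → Tm = 2·14 + 4·10 = 68°C.
|ΔTm| = |60 − 68| = 8°C, > 4°C.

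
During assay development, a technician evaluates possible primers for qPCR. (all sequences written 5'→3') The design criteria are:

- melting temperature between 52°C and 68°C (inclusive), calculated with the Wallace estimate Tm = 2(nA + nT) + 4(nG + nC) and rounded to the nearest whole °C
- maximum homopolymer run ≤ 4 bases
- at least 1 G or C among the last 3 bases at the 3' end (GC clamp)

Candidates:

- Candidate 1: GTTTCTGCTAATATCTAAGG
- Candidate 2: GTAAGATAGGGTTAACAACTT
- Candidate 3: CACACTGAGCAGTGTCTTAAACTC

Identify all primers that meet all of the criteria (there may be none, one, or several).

Candidate 1 (20 nt, A=5 T=8 G=4 C=3): Tm = 2·13 + 4·7 = 54°C ✓; longest run = 3 ✓; 3' end AGG has 2 G/C ✓ — passes.
Candidate 2 (21 nt, A=8 T=6 G=5 C=2): Tm = 2·14 + 4·7 = 56°C ✓; longest run = 3 ✓; 3' end CTT has 1 G/C ✓ — passes.
Candidate 3 (24 nt, A=7 T=6 G=4 C=7): Tm = 2·13 + 4·11 = 70°C, outside 52–68°C ✗; longest run = 3 ✓; 3' end CTC has 2 G/C ✓ — fails.

Candidate 1 and Candidate 2.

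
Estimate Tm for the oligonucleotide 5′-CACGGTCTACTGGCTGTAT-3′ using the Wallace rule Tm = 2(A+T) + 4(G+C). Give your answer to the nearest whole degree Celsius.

58°C

Base counts: A=3, T=6, G=5, C=5 (length 19).
Tm = 2·(3+6) + 4·(5+5) = 2·9 + 4·10 = 18 + 40 = 58°C.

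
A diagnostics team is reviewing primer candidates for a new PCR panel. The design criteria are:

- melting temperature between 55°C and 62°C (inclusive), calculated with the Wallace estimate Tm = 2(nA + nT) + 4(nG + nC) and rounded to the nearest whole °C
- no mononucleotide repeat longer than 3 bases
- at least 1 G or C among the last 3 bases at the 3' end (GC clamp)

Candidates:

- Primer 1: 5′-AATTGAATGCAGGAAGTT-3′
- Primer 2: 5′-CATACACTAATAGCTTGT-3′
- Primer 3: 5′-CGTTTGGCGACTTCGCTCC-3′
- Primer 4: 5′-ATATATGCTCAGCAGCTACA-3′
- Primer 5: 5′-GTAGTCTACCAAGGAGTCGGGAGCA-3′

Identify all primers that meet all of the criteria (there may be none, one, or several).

Primer 1 (18 nt, A=7 T=5 G=5 C=1): Tm = 2·12 + 4·6 = 48°C, outside 55–62°C ✗; longest run = 2 ✓; 3' end GTT has 1 G/C ✓ — fails.
Primer 2 (18 nt, A=6 T=6 G=2 C=4): Tm = 2·12 + 4·6 = 48°C, outside 55–62°C ✗; longest run = 2 ✓; 3' end TGT has 1 G/C ✓ — fails.
Primer 3 (19 nt, A=1 T=6 G=5 C=7): Tm = 2·7 + 4·12 = 62°C ✓; longest run = 3 ✓; 3' end TCC has 2 G/C ✓ — passes.
Primer 4 (20 nt, A=7 T=5 G=3 C=5): Tm = 2·12 + 4·8 = 56°C ✓; longest run = 1 ✓; 3' end ACA has 1 G/C ✓ — passes.
Primer 5 (25 nt, A=7 T=4 G=9 C=5): Tm = 2·11 + 4·14 = 78°C, outside 55–62°C ✗; longest run = 3 ✓; 3' end GCA has 2 G/C ✓ — fails.

Primer 3 and Primer 4.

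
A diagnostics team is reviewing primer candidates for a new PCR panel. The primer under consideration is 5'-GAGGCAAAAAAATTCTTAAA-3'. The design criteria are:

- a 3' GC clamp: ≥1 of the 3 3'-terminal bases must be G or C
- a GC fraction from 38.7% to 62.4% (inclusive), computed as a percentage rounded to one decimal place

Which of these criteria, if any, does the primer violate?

Base counts: A=11, T=4, G=3, C=2 (length 20).
GC clamp: 3' end AAA has 0 G/C, need ≥1 ✗
GC content: GC 5/20 = 25.0%, outside 38.7–62.4% ✗

Fails: GC clamp, GC content.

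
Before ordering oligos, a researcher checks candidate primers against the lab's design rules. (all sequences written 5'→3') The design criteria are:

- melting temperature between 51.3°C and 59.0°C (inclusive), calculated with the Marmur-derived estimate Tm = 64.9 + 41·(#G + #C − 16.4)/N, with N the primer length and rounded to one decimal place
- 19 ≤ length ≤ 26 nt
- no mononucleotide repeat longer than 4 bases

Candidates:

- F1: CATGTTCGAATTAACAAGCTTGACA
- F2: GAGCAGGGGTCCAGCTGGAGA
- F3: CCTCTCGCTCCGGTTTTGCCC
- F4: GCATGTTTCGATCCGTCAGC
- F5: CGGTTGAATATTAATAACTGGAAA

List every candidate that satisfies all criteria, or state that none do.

F1 and F4.

F1 (25 nt, A=9 T=7 G=4 C=5): Tm = 64.9 + 41·(9 − 16.4)/25 = 52.8°C ✓; length 25 ✓; longest run = 2 ✓ — passes.
F2 (21 nt, A=5 T=2 G=10 C=4): Tm = 64.9 + 41·(14 − 16.4)/21 = 60.2°C, outside 51.3–59.0°C ✗; length 21 ✓; longest run = 4 ✓ — fails.
F3 (21 nt, A=0 T=7 G=4 C=10): Tm = 64.9 + 41·(14 − 16.4)/21 = 60.2°C, outside 51.3–59.0°C ✗; length 21 ✓; longest run = 4 ✓ — fails.
F4 (20 nt, A=3 T=6 G=5 C=6): Tm = 64.9 + 41·(11 − 16.4)/20 = 53.8°C ✓; length 20 ✓; longest run = 3 ✓ — passes.
F5 (24 nt, A=10 T=7 G=5 C=2): Tm = 64.9 + 41·(7 − 16.4)/24 = 48.8°C, outside 51.3–59.0°C ✗; length 24 ✓; longest run = 3 ✓ — fails.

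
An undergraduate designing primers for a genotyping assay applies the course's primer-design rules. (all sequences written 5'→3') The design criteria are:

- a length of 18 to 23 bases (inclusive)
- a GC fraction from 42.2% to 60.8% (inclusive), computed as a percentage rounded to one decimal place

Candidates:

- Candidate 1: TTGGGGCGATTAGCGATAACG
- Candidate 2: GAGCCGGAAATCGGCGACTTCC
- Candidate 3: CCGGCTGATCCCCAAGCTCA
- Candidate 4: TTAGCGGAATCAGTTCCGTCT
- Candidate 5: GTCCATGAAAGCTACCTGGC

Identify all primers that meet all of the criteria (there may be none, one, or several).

Candidate 1, Candidate 4 and Candidate 5.

Candidate 1 (21 nt, A=5 T=5 G=8 C=3): length 21 ✓; GC 11/21 = 52.4% ✓ — passes.
Candidate 2 (22 nt, A=5 T=3 G=7 C=7): length 22 ✓; GC 14/22 = 63.6%, outside 42.2–60.8% ✗ — fails.
Candidate 3 (20 nt, A=4 T=3 G=4 C=9): length 20 ✓; GC 13/20 = 65.0%, outside 42.2–60.8% ✗ — fails.
Candidate 4 (21 nt, A=4 T=7 G=5 C=5): length 21 ✓; GC 10/21 = 47.6% ✓ — passes.
Candidate 5 (20 nt, A=5 T=4 G=5 C=6): length 20 ✓; GC 11/20 = 55.0% ✓ — passes.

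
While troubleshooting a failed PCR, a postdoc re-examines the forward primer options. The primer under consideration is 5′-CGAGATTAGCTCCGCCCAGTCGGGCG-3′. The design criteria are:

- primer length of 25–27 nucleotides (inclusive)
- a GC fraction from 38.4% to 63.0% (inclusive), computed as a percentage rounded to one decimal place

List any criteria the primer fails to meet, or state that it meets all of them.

Base counts: A=4, T=4, G=9, C=9 (length 26).
length: length 26 ✓
GC content: GC 18/26 = 69.2%, outside 38.4–63.0% ✗

Fails: GC content.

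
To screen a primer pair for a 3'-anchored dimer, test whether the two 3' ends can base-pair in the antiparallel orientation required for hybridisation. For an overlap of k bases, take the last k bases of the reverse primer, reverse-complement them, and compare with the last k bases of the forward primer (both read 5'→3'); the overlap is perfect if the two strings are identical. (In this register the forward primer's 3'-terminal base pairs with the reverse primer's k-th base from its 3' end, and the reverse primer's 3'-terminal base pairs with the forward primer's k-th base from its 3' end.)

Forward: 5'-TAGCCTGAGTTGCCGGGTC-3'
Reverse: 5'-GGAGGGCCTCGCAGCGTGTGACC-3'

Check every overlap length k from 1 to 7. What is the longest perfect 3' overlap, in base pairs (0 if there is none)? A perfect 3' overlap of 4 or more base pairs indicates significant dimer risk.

Longest perfect overlap: 4 complementary base pairs; significant dimer risk (threshold 4).

Last 7 bases (5'→3') — forward …CCGGGTC, reverse …TGTGACC.
Reverse complement of the reverse primer's last 7 bases: GGTCACA; its first k bases are the reverse complement of the reverse primer's last k bases, so a perfect k-base overlap needs the forward primer's last k bases to equal them.
Comparing (forward last k vs required): k=1: C vs G ✗; k=2: TC vs GG ✗; k=3: GTC vs GGT ✗; k=4: GGTC vs GGTC ✓; k=5: GGGTC vs GGTCA ✗; k=6: CGGGTC vs GGTCAC ✗; k=7: CCGGGTC vs GGTCACA ✗.
Only k = 4 is perfect, so the longest perfect 3' overlap is 4.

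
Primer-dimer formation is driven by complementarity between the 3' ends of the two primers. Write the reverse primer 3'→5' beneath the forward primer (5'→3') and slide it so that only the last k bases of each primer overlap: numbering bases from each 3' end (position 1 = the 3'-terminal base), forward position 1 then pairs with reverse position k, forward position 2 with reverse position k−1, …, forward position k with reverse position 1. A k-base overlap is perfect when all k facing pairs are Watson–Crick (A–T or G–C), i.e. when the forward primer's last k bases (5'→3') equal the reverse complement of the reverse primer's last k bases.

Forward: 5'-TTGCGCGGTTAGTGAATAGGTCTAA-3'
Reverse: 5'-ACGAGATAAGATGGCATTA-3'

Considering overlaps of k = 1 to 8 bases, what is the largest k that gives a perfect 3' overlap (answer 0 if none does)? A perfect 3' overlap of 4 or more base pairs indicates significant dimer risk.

Last 8 bases (5'→3') — forward …AGGTCTAA, reverse …TGGCATTA.
Reverse complement of the reverse primer's last 8 bases: TAATGCCA; its first k bases are the reverse complement of the reverse primer's last k bases, so a perfect k-base overlap needs the forward primer's last k bases to equal them.
Comparing (forward last k vs required): k=1: A vs T ✗; k=2: AA vs TA ✗; k=3: TAA vs TAA ✓; k=4: CTAA vs TAAT ✗; k=5: TCTAA vs TAATG ✗; k=6: GTCTAA vs TAATGC ✗; k=7: GGTCTAA vs TAATGCC ✗; k=8: AGGTCTAA vs TAATGCCA ✗.
Only k = 3 is perfect, so the longest perfect 3' overlap is 3.

Longest perfect overlap: 3 complementary base pairs; below the dimer-risk threshold (threshold 4).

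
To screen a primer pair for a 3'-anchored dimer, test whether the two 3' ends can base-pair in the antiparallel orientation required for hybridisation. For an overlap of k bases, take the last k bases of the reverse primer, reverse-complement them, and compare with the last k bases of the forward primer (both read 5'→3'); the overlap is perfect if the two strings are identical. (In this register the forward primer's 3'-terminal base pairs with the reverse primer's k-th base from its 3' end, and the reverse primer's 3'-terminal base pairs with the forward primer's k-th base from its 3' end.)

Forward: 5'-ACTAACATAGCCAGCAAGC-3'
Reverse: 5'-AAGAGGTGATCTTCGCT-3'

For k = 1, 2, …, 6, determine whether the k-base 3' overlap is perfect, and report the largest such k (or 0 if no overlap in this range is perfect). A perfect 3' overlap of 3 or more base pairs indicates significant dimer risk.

Last 6 bases (5'→3') — forward …GCAAGC, reverse …TTCGCT.
Reverse complement of the reverse primer's last 6 bases: AGCGAA; its first k bases are the reverse complement of the reverse primer's last k bases, so a perfect k-base overlap needs the forward primer's last k bases to equal them.
Comparing (forward last k vs required): k=1: C vs A ✗; k=2: GC vs AG ✗; k=3: AGC vs AGC ✓; k=4: AAGC vs AGCG ✗; k=5: CAAGC vs AGCGA ✗; k=6: GCAAGC vs AGCGAA ✗.
Only k = 3 is perfect, so the longest perfect 3' overlap is 3.

Longest perfect overlap: 3 complementary base pairs; significant dimer risk (threshold 3).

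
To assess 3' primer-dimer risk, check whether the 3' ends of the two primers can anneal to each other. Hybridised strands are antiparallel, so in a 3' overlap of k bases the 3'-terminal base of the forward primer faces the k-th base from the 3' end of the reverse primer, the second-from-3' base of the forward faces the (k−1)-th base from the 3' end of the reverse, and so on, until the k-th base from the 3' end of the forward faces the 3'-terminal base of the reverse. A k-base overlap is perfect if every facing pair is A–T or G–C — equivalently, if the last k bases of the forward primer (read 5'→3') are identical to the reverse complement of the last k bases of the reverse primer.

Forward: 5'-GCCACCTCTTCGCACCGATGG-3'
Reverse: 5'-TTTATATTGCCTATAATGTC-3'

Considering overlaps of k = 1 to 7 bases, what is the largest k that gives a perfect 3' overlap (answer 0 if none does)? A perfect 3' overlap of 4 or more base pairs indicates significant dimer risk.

Longest perfect overlap: 1 complementary base pair; below the dimer-risk threshold (threshold 4).

Last 7 bases (5'→3') — forward …CCGATGG, reverse …TAATGTC.
Reverse complement of the reverse primer's last 7 bases: GACATTA; its first k bases are the reverse complement of the reverse primer's last k bases, so a perfect k-base overlap needs the forward primer's last k bases to equal them.
Comparing (forward last k vs required): k=1: G vs G ✓; k=2: GG vs GA ✗; k=3: TGG vs GAC ✗; k=4: ATGG vs GACA ✗; k=5: GATGG vs GACAT ✗; k=6: CGATGG vs GACATT ✗; k=7: CCGATGG vs GACATTA ✗.
Only k = 1 is perfect, so the longest perfect 3' overlap is 1.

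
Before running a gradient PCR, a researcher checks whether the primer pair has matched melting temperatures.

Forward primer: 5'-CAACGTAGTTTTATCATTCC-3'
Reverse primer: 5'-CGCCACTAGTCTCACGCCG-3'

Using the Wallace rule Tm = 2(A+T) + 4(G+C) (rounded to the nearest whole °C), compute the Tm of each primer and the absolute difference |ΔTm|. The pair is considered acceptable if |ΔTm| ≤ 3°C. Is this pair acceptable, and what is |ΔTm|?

Forward: A=5 T=8 G=2 C=5 → Tm = 2·13 + 4·7 = 54°C.
Reverse: A=3 T=3 G=4 C=9 → Tm = 2·6 + 4·13 = 64°C.
|ΔTm| = |54 − 64| = 10°C, > 3°C.

|ΔTm| = 10°C; the pair is not acceptable.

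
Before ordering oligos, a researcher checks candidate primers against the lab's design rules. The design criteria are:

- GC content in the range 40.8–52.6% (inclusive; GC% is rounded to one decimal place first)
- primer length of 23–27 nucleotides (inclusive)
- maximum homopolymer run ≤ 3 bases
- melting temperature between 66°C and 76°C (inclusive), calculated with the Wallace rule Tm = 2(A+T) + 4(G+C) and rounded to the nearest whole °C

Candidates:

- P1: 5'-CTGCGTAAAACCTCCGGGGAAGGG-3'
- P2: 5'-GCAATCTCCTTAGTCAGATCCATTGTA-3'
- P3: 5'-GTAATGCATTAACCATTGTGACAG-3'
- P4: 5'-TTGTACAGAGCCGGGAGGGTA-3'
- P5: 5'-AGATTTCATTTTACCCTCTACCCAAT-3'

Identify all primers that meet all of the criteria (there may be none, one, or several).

None of the candidates satisfy all criteria.

P1 (24 nt, A=6 T=3 G=9 C=6): GC 15/24 = 62.5%, outside 40.8–52.6% ✗; length 24 ✓; longest run = 4, exceeds 3 ✗; Tm = 2·9 + 4·15 = 78°C, outside 66–76°C ✗ — fails.
P2 (27 nt, A=7 T=9 G=4 C=7): GC 11/27 = 40.7%, outside 40.8–52.6% ✗; length 27 ✓; longest run = 2 ✓; Tm = 2·16 + 4·11 = 76°C ✓ — fails.
P3 (24 nt, A=8 T=7 G=5 C=4): GC 9/24 = 37.5%, outside 40.8–52.6% ✗; length 24 ✓; longest run = 2 ✓; Tm = 2·15 + 4·9 = 66°C ✓ — fails.
P4 (21 nt, A=5 T=4 G=9 C=3): GC 12/21 = 57.1%, outside 40.8–52.6% ✗; length 21, outside 23–27 ✗; longest run = 3 ✓; Tm = 2·9 + 4·12 = 66°C ✓ — fails.
P5 (26 nt, A=7 T=10 G=1 C=8): GC 9/26 = 34.6%, outside 40.8–52.6% ✗; length 26 ✓; longest run = 4, exceeds 3 ✗; Tm = 2·17 + 4·9 = 70°C ✓ — fails.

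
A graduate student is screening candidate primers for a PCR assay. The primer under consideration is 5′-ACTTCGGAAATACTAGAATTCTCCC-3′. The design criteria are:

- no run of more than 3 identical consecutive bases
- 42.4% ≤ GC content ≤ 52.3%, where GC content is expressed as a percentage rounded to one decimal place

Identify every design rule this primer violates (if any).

Base counts: A=8, T=7, G=3, C=7 (length 25).
homopolymer run: longest run = 3 ✓
GC content: GC 10/25 = 40.0%, outside 42.4–52.3% ✗

Fails: GC content.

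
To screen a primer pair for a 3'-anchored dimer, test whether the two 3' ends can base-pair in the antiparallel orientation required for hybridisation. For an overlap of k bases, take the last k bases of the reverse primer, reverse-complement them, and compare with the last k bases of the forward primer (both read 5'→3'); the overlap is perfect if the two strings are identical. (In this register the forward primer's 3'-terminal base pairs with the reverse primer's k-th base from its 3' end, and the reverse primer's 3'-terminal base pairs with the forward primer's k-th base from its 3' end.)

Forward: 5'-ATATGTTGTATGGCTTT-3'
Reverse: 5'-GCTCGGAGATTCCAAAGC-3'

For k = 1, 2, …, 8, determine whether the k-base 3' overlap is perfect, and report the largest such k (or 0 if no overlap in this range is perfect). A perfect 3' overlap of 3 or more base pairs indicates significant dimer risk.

Longest perfect overlap: 5 complementary base pairs; significant dimer risk (threshold 3).

Last 8 bases (5'→3') — forward …ATGGCTTT, reverse …TCCAAAGC.
Reverse complement of the reverse primer's last 8 bases: GCTTTGGA; its first k bases are the reverse complement of the reverse primer's last k bases, so a perfect k-base overlap needs the forward primer's last k bases to equal them.
Comparing (forward last k vs required): k=1: T vs G ✗; k=2: TT vs GC ✗; k=3: TTT vs GCT ✗; k=4: CTTT vs GCTT ✗; k=5: GCTTT vs GCTTT ✓; k=6: GGCTTT vs GCTTTG ✗; k=7: TGGCTTT vs GCTTTGG ✗; k=8: ATGGCTTT vs GCTTTGGA ✗.
Only k = 5 is perfect, so the longest perfect 3' overlap is 5.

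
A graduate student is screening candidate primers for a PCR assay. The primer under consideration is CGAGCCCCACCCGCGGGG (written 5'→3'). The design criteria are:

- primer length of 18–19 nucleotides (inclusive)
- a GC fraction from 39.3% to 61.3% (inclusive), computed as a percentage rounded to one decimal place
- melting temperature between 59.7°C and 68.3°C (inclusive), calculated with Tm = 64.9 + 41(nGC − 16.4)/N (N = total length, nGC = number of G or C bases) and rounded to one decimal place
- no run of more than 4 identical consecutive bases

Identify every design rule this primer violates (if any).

Fails: GC content.

Base counts: A=2, T=0, G=7, C=9 (length 18).
length: length 18 ✓
GC content: GC 16/18 = 88.9%, outside 39.3–61.3% ✗
Tm: Tm = 64.9 + 41·(16 − 16.4)/18 = 64.0°C ✓
homopolymer run: longest run = 4 ✓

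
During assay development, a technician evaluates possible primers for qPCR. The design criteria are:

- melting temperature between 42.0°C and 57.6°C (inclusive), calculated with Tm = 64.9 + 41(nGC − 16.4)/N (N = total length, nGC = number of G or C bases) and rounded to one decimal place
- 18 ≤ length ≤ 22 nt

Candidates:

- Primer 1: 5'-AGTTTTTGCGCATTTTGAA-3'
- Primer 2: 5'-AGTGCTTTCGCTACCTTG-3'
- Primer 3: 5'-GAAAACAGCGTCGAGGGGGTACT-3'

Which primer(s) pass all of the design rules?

Primer 1 and Primer 2.

Primer 1 (19 nt, A=4 T=9 G=4 C=2): Tm = 64.9 + 41·(6 − 16.4)/19 = 42.5°C ✓; length 19 ✓ — passes.
Primer 2 (18 nt, A=2 T=7 G=4 C=5): Tm = 64.9 + 41·(9 − 16.4)/18 = 48.0°C ✓; length 18 ✓ — passes.
Primer 3 (23 nt, A=7 T=3 G=9 C=4): Tm = 64.9 + 41·(13 − 16.4)/23 = 58.8°C, outside 42.0–57.6°C ✗; length 23, outside 18–22 ✗ — fails.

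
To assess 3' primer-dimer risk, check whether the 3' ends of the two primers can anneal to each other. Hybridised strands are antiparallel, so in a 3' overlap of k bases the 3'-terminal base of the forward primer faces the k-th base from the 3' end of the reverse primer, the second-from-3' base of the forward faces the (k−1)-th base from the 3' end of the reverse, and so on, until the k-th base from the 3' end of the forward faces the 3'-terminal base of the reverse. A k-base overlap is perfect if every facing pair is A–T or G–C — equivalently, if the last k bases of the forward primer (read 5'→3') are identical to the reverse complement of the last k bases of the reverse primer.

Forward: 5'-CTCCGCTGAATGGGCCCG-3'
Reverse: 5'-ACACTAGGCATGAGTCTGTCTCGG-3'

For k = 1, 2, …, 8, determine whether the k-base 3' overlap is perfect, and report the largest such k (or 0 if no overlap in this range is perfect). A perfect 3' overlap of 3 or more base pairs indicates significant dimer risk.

Last 8 bases (5'→3') — forward …TGGGCCCG, reverse …TGTCTCGG.
Reverse complement of the reverse primer's last 8 bases: CCGAGACA; its first k bases are the reverse complement of the reverse primer's last k bases, so a perfect k-base overlap needs the forward primer's last k bases to equal them.
Comparing (forward last k vs required): k=1: G vs C ✗; k=2: CG vs CC ✗; k=3: CCG vs CCG ✓; k=4: CCCG vs CCGA ✗; k=5: GCCCG vs CCGAG ✗; k=6: GGCCCG vs CCGAGA ✗; k=7: GGGCCCG vs CCGAGAC ✗; k=8: TGGGCCCG vs CCGAGACA ✗.
Only k = 3 is perfect, so the longest perfect 3' overlap is 3.

Longest perfect overlap: 3 complementary base pairs; significant dimer risk (threshold 3).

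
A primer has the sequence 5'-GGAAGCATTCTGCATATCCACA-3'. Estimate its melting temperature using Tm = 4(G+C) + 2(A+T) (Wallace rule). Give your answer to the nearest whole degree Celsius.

Base counts: A=7, T=5, G=4, C=6 (length 22).
Tm = 2·(7+5) + 4·(4+6) = 2·12 + 4·10 = 24 + 40 = 64°C.

64°C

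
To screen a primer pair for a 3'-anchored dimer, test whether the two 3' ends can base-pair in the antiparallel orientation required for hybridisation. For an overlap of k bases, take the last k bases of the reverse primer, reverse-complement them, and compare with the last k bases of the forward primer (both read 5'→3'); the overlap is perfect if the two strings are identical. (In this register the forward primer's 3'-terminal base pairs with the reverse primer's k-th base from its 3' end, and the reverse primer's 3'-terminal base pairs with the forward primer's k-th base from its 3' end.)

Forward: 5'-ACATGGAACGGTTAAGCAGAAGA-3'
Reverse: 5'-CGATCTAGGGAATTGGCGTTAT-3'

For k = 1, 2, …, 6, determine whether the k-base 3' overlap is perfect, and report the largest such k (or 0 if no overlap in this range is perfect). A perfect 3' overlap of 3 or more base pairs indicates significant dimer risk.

Longest perfect overlap: 1 complementary base pair; below the dimer-risk threshold (threshold 3).

Last 6 bases (5'→3') — forward …AGAAGA, reverse …CGTTAT.
Reverse complement of the reverse primer's last 6 bases: ATAACG; its first k bases are the reverse complement of the reverse primer's last k bases, so a perfect k-base overlap needs the forward primer's last k bases to equal them.
Comparing (forward last k vs required): k=1: A vs A ✓; k=2: GA vs AT ✗; k=3: AGA vs ATA ✗; k=4: AAGA vs ATAA ✗; k=5: GAAGA vs ATAAC ✗; k=6: AGAAGA vs ATAACG ✗.
Only k = 1 is perfect, so the longest perfect 3' overlap is 1.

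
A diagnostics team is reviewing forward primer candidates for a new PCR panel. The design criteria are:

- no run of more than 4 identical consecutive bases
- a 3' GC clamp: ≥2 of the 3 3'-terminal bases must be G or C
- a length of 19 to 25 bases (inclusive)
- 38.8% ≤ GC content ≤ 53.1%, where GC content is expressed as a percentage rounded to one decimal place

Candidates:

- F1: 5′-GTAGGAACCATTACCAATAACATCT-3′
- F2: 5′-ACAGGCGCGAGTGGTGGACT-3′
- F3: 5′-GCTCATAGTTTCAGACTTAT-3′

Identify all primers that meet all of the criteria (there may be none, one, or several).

None of the candidates satisfy all criteria.

F1 (25 nt, A=10 T=6 G=3 C=6): longest run = 2 ✓; 3' end TCT has 1 G/C, need ≥2 ✗; length 25 ✓; GC 9/25 = 36.0%, outside 38.8–53.1% ✗ — fails.
F2 (20 nt, A=4 T=3 G=9 C=4): longest run = 2 ✓; 3' end ACT has 1 G/C, need ≥2 ✗; length 20 ✓; GC 13/20 = 65.0%, outside 38.8–53.1% ✗ — fails.
F3 (20 nt, A=5 T=8 G=3 C=4): longest run = 3 ✓; 3' end TAT has 0 G/C, need ≥2 ✗; length 20 ✓; GC 7/20 = 35.0%, outside 38.8–53.1% ✗ — fails.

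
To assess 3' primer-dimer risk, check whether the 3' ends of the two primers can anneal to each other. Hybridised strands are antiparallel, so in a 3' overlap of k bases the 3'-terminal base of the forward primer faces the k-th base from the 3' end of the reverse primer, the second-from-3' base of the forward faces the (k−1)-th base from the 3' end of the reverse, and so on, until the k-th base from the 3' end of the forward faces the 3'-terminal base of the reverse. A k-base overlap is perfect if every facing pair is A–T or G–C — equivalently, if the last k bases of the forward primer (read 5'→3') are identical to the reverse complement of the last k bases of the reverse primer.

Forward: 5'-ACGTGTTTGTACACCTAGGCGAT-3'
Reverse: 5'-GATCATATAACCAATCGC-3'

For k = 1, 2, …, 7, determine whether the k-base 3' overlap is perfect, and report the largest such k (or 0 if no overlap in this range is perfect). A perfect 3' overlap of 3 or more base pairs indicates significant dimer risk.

Longest perfect overlap: 5 complementary base pairs; significant dimer risk (threshold 3).

Last 7 bases (5'→3') — forward …AGGCGAT, reverse …CAATCGC.
Reverse complement of the reverse primer's last 7 bases: GCGATTG; its first k bases are the reverse complement of the reverse primer's last k bases, so a perfect k-base overlap needs the forward primer's last k bases to equal them.
Comparing (forward last k vs required): k=1: T vs G ✗; k=2: AT vs GC ✗; k=3: GAT vs GCG ✗; k=4: CGAT vs GCGA ✗; k=5: GCGAT vs GCGAT ✓; k=6: GGCGAT vs GCGATT ✗; k=7: AGGCGAT vs GCGATTG ✗.
Only k = 5 is perfect, so the longest perfect 3' overlap is 5.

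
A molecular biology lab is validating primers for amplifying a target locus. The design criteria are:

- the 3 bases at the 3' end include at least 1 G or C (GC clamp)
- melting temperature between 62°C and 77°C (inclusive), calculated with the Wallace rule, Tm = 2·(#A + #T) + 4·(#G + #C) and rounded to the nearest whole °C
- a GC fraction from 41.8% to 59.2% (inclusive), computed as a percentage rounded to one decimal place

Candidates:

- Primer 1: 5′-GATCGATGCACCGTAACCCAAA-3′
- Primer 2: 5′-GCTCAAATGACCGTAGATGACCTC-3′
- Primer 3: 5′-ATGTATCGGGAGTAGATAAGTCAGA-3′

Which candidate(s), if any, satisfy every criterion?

Primer 1 (22 nt, A=8 T=3 G=4 C=7): 3' end AAA has 0 G/C, need ≥1 ✗; Tm = 2·11 + 4·11 = 66°C ✓; GC 11/22 = 50.0% ✓ — fails.
Primer 2 (24 nt, A=7 T=5 G=5 C=7): 3' end CTC has 2 G/C ✓; Tm = 2·12 + 4·12 = 72°C ✓; GC 12/24 = 50.0% ✓ — passes.
Primer 3 (25 nt, A=9 T=6 G=8 C=2): 3' end AGA has 1 G/C ✓; Tm = 2·15 + 4·10 = 70°C ✓; GC 10/25 = 40.0%, outside 41.8–59.2% ✗ — fails.

Primer 2 only.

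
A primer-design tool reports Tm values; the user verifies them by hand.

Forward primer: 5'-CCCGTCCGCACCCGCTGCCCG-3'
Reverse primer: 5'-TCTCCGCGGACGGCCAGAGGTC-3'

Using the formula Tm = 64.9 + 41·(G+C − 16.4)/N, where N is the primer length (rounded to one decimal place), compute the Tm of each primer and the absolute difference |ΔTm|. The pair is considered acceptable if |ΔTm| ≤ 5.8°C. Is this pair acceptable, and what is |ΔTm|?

Forward: G+C = 18, N = 21 → Tm = 64.9 + 41·(18 − 16.4)/21 = 68.0°C.
Reverse: G+C = 16, N = 22 → Tm = 64.9 + 41·(16 − 16.4)/22 = 64.2°C.
|ΔTm| = |68.0 − 64.2| = 3.8°C, ≤ 5.8°C.

|ΔTm| = 3.8°C; the pair is acceptable.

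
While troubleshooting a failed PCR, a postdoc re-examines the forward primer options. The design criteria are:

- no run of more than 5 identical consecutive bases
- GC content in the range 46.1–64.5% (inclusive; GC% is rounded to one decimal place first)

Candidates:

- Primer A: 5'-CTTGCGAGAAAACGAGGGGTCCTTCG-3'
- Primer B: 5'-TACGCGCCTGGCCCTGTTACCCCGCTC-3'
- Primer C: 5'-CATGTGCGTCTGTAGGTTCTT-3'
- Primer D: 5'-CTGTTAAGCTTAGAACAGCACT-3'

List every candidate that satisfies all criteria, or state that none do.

Primer A and Primer C.

Primer A (26 nt, A=6 T=5 G=9 C=6): longest run = 4 ✓; GC 15/26 = 57.7% ✓ — passes.
Primer B (27 nt, A=2 T=6 G=6 C=13): longest run = 4 ✓; GC 19/27 = 70.4%, outside 46.1–64.5% ✗ — fails.
Primer C (21 nt, A=2 T=9 G=6 C=4): longest run = 2 ✓; GC 10/21 = 47.6% ✓ — passes.
Primer D (22 nt, A=7 T=6 G=4 C=5): longest run = 2 ✓; GC 9/22 = 40.9%, outside 46.1–64.5% ✗ — fails.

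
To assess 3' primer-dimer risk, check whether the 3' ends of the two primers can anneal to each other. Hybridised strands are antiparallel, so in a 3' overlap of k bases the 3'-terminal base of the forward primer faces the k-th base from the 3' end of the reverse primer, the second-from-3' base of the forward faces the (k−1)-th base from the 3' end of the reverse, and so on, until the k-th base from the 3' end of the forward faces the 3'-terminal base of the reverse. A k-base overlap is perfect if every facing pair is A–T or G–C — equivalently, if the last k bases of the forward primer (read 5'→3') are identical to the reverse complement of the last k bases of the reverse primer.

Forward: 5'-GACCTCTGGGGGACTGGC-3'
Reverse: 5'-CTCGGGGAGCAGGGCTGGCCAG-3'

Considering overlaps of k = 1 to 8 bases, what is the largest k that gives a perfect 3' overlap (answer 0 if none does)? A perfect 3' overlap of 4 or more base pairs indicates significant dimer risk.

Last 8 bases (5'→3') — forward …GGACTGGC, reverse …CTGGCCAG.
Reverse complement of the reverse primer's last 8 bases: CTGGCCAG; its first k bases are the reverse complement of the reverse primer's last k bases, so a perfect k-base overlap needs the forward primer's last k bases to equal them.
Comparing (forward last k vs required): k=1: C vs C ✓; k=2: GC vs CT ✗; k=3: GGC vs CTG ✗; k=4: TGGC vs CTGG ✗; k=5: CTGGC vs CTGGC ✓; k=6: ACTGGC vs CTGGCC ✗; k=7: GACTGGC vs CTGGCCA ✗; k=8: GGACTGGC vs CTGGCCAG ✗.
Perfect overlaps at k = 1, 5; the largest is 5.

Longest perfect overlap: 5 complementary base pairs; significant dimer risk (threshold 4).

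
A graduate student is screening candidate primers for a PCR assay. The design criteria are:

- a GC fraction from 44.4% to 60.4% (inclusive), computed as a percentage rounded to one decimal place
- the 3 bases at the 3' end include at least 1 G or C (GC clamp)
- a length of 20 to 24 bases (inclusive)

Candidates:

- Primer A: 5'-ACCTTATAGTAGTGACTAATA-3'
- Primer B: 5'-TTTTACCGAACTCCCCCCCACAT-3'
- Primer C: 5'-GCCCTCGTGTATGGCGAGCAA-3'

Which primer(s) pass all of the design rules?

Primer A (21 nt, A=8 T=7 G=3 C=3): GC 6/21 = 28.6%, outside 44.4–60.4% ✗; 3' end ATA has 0 G/C, need ≥1 ✗; length 21 ✓ — fails.
Primer B (23 nt, A=5 T=6 G=1 C=11): GC 12/23 = 52.2% ✓; 3' end CAT has 1 G/C ✓; length 23 ✓ — passes.
Primer C (21 nt, A=4 T=4 G=7 C=6): GC 13/21 = 61.9%, outside 44.4–60.4% ✗; 3' end CAA has 1 G/C ✓; length 21 ✓ — fails.

Primer B only.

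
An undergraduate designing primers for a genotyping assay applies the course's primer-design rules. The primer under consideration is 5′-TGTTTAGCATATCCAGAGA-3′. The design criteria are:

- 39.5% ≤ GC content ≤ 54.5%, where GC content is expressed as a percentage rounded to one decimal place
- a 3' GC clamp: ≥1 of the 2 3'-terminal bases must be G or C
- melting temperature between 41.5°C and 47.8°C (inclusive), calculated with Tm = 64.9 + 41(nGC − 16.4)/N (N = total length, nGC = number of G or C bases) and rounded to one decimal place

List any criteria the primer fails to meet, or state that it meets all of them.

Fails: GC content.

Base counts: A=6, T=6, G=4, C=3 (length 19).
GC content: GC 7/19 = 36.8%, outside 39.5–54.5% ✗
GC clamp: 3' end GA has 1 G/C ✓
Tm: Tm = 64.9 + 41·(7 − 16.4)/19 = 44.6°C ✓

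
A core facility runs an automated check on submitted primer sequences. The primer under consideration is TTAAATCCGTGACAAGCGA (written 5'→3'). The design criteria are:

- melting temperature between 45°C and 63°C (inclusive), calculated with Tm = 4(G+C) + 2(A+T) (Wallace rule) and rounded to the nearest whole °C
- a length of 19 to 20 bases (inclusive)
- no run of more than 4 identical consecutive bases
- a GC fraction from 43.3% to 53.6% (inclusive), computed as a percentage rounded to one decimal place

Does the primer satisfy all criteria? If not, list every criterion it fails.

Base counts: A=7, T=4, G=4, C=4 (length 19).
Tm: Tm = 2·11 + 4·8 = 54°C ✓
length: length 19 ✓
homopolymer run: longest run = 3 ✓
GC content: GC 8/19 = 42.1%, outside 43.3–53.6% ✗

Fails: GC content.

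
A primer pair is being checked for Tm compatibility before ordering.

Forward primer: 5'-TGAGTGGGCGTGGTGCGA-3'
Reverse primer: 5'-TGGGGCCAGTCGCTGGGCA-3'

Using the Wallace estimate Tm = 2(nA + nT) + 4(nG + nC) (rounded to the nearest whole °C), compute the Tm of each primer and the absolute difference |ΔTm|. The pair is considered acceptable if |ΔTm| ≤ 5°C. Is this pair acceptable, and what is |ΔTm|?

|ΔTm| = 6°C; the pair is not acceptable.

Forward: A=2 T=4 G=10 C=2 → Tm = 2·6 + 4·12 = 60°C.
Reverse: A=2 T=3 G=9 C=5 → Tm = 2·5 + 4·14 = 66°C.
|ΔTm| = |60 − 66| = 6°C, > 5°C.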